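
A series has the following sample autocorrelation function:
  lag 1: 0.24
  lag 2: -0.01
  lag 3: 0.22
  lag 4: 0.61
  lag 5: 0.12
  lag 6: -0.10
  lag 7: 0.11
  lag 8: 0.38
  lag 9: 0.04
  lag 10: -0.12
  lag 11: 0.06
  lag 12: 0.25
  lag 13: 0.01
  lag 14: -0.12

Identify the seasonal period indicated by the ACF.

The largest autocorrelation is r_4 = 0.61, with weaker echoes at lags 8 (0.38) and 12 (0.25); the remaining lags stay at or below 0.24.
The dominant spike at lag 4 indicates a seasonal period of 4.

4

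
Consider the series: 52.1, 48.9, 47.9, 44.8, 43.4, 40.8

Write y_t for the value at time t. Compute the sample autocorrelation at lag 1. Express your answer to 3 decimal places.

Mean ȳ = (52.1 + 48.9 + 47.9 + 44.8 + 43.4 + 40.8)/6 = 46.3167
Numerator Σ_{t=1}^{5}(y_t−ȳ)(y_{t+1}−ȳ) = 37.1431
Denominator Σ(y_t−ȳ)² = 83.8683
r_1 = 37.1431 / 83.8683 = 0.443

0.443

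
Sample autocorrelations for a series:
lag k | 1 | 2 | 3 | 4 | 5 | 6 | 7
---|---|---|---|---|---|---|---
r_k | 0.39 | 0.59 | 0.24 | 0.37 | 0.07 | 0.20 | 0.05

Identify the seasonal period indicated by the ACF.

The largest autocorrelation is r_2 = 0.59; the remaining lags stay at or below 0.39.
The dominant spike at lag 2 indicates a seasonal period of 2.

2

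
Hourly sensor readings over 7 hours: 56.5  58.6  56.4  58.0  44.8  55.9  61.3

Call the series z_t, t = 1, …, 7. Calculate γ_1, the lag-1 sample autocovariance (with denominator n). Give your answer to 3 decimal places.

Mean z̄ = (56.5 + 58.6 + 56.4 + 58.0 + 44.8 + 55.9 + 61.3)/7 = 55.9286
Σ_{t=1}^{6}(z_t−z̄)(z_{t+1}−z̄) = -19.1251
γ_1 = -19.1251 / 7 = -2.732

-2.732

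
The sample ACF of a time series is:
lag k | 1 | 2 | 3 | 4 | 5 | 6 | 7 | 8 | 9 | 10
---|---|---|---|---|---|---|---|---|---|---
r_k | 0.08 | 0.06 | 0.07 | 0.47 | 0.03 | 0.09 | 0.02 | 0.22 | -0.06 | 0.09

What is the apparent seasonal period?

4

The largest autocorrelation is r_4 = 0.47, with a weaker echo at lag 8 (0.22); the remaining lags stay at or below 0.09.
The dominant spike at lag 4 indicates a seasonal period of 4.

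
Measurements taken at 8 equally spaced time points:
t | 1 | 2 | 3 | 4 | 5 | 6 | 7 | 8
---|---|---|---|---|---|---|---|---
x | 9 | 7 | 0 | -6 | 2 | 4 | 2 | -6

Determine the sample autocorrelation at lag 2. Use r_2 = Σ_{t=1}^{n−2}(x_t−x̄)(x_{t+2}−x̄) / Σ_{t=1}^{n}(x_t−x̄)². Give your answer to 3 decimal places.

Mean x̄ = (9 + 7 + 0 − 6 + 2 + 4 + 2 − 6)/8 = 1.5000
Deviations from mean: 7.5000, 5.5000, -1.5000, -7.5000, 0.5000, 2.5000, 0.5000, -7.5000
Numerator Σ_{t=1}^{6}(x_t−x̄)(x_{t+2}−x̄) = -90.5000
Denominator Σ(x_t−x̄)² = 208.0000
r_2 = -90.5000 / 208.0000 = -0.435

-0.435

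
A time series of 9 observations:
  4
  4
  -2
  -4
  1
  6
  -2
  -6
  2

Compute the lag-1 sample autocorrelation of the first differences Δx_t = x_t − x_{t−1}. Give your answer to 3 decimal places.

First differences Δx: 0, -6, -2, 5, 5, -8, -4, 8
Mean of differences = -0.2500
Numerator Σ(Δx_t−Δx̄)(Δx_{t+1}−Δx̄) = -15.5625
Denominator Σ(Δx_t−Δx̄)² = 233.5000
r_1(Δx) = -15.5625 / 233.5000 = -0.067

-0.067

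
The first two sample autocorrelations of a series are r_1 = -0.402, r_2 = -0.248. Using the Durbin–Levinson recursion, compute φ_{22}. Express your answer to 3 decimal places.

-0.489

φ_{22} = (r_2 − r_1²) / (1 − r_1²)
r_1² = (-0.402)² = 0.161604
Numerator = -0.248 − 0.1616 = -0.4096; denominator = 1 − 0.1616 = 0.8384
φ_{22} = -0.4096 / 0.8384 = -0.489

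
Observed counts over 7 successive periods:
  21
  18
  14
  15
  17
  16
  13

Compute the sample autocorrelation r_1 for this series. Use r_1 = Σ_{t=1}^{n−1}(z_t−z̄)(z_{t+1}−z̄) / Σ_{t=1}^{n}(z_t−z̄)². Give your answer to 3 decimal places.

0.159

Mean z̄ = (21 + 18 + 14 + 15 + 17 + 16 + 13)/7 = 16.2857
Deviations from mean: 4.7143, 1.7143, -2.2857, -1.2857, 0.7143, -0.2857, -3.2857
Σ(z_t−z̄)(z_{t+1}−z̄) = (8.0816) + (-3.9184) + (2.9388) + (-0.9184) + (-0.2041) + (0.9388) = 6.9184
Denominator Σ(z_t−z̄)² = 43.4286
r_1 = 6.9184 / 43.4286 = 0.159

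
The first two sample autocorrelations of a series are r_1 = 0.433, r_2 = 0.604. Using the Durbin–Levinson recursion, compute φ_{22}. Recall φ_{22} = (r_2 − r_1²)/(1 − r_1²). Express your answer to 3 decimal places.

φ_{22} = (r_2 − r_1²) / (1 − r_1²)
r_1² = (0.433)² = 0.187489
Numerator = 0.604 − 0.1875 = 0.4165; denominator = 1 − 0.1875 = 0.8125
φ_{22} = 0.4165 / 0.8125 = 0.513

0.513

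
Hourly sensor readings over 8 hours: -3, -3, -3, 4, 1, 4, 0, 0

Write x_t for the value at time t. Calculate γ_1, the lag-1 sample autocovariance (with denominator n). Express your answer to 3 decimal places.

Mean x̄ = (-3 − 3 − 3 + 4 + 1 + 4 + 0 + 0)/8 = 0.0000
Deviations: -3.0000, -3.0000, -3.0000, 4.0000, 1.0000, 4.0000, 0.0000, 0.0000
Σ_{t=1}^{7}(x_t−x̄)(x_{t+1}−x̄) = 14.0000
γ_1 = 14.0000 / 8 = 1.750

1.750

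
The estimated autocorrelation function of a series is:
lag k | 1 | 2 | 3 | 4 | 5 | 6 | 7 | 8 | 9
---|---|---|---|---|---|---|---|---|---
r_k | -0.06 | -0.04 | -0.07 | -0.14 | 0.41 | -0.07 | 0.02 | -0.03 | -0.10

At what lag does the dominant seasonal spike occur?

The largest autocorrelation is r_5 = 0.41; the remaining lags stay at or below 0.02.
The dominant spike at lag 5 indicates a seasonal period of 5.

5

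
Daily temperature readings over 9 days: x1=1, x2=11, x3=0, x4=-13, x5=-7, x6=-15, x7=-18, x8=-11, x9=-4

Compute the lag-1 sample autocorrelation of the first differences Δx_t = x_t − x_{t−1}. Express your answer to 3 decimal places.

-0.093

First differences Δx: 10, -11, -13, 6, -8, -3, 7, 7
Mean of differences = -0.6250
Numerator Σ(Δx_t−Δx̄)(Δx_{t+1}−Δx̄) = -55.1406
Denominator Σ(Δx_t−Δx̄)² = 593.8750
r_1(Δx) = -55.1406 / 593.8750 = -0.093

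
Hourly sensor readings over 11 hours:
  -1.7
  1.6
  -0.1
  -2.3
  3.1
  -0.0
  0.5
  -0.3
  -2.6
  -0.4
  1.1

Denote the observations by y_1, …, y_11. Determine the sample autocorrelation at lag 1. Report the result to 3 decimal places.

-0.300

Mean ȳ = (-1.7 + 1.6 − 0.1 − 2.3 + 3.1 − 0.0 + 0.5 − 0.3 − 2.6 − 0.4 + 1.1)/11 = -0.1000
Numerator Σ_{t=1}^{10}(y_t−ȳ)(y_{t+1}−ȳ) = -8.6100
Denominator Σ(y_t−ȳ)² = 28.7200
r_1 = -8.6100 / 28.7200 = -0.300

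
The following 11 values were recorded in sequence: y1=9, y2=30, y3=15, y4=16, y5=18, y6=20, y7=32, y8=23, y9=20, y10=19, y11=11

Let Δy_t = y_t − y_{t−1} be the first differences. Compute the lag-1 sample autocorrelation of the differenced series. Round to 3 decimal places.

-0.378

First differences Δy: 21, -15, 1, 2, 2, 12, -9, -3, -1, -8
Mean of differences = 0.2000
Numerator Σ(Δy_t−Δȳ)(Δy_{t+1}−Δȳ) = -367.8400
Denominator Σ(Δy_t−Δȳ)² = 973.6000
r_1(Δy) = -367.8400 / 973.6000 = -0.378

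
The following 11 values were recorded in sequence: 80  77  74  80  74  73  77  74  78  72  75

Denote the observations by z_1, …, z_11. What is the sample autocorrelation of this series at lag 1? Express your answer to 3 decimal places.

Mean z̄ = (80 + 77 + 74 + 80 + 74 + 73 + 77 + 74 + 78 + 72 + 75)/11 = 75.8182
Numerator Σ_{t=1}^{10}(z_t−z̄)(z_{t+1}−z̄) = -21.9421
Denominator Σ(z_t−z̄)² = 75.6364
r_1 = -21.9421 / 75.6364 = -0.290

-0.290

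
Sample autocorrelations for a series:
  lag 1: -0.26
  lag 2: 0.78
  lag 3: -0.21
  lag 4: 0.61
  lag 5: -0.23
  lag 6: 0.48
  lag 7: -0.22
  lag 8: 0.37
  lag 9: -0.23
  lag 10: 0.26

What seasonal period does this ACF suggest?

The largest autocorrelation is r_2 = 0.78, with weaker echoes at lags 4 (0.61), 6 (0.48), 8 (0.37) and 10 (0.26); the remaining lags stay at or below -0.21.
The dominant spike at lag 2 indicates a seasonal period of 2.

2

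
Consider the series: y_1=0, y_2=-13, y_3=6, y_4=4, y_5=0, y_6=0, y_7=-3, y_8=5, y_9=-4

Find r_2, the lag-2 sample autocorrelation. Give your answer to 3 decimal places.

Mean ȳ = (0 − 13 + 6 + 4 + 0 + 0 − 3 + 5 − 4)/9 = -0.5556
Numerator Σ_{t=1}^{7}(y_t−ȳ)(y_{t+2}−ȳ) = -36.7284
Denominator Σ(y_t−ȳ)² = 268.2222
r_2 = -36.7284 / 268.2222 = -0.137

-0.137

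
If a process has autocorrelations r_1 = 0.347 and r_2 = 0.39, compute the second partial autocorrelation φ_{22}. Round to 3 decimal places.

φ_{22} = (r_2 − r_1²) / (1 − r_1²)
r_1² = (0.347)² = 0.120409
Numerator = 0.39 − 0.1204 = 0.2696; denominator = 1 − 0.1204 = 0.8796
φ_{22} = 0.2696 / 0.8796 = 0.306

0.306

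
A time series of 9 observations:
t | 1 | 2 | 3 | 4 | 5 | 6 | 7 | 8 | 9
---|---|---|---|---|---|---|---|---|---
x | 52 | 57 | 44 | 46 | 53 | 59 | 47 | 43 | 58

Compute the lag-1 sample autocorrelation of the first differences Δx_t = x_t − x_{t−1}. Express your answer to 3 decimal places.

First differences Δx: 5, -13, 2, 7, 6, -12, -4, 15
Mean of differences = 0.7500
Numerator Σ(Δx_t−Δx̄)(Δx_{t+1}−Δx̄) = -109.0625
Denominator Σ(Δx_t−Δx̄)² = 663.5000
r_1(Δx) = -109.0625 / 663.5000 = -0.164

-0.164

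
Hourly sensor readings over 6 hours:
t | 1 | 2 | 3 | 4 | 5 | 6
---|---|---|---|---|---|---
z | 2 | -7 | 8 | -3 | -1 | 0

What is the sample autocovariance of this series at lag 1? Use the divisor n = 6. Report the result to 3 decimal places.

Mean z̄ = (2 − 7 + 8 − 3 − 1 + 0)/6 = -0.1667
Deviations: 2.1667, -6.8333, 8.1667, -2.8333, -0.8333, 0.1667
Σ_{t=1}^{5}(z_t−z̄)(z_{t+1}−z̄) = -91.5278
γ_1 = -91.5278 / 6 = -15.255

-15.255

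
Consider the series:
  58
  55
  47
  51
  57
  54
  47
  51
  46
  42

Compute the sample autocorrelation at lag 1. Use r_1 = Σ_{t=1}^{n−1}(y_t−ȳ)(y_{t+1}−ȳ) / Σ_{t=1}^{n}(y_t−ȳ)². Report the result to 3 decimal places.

Mean ȳ = (58 + 55 + 47 + 51 + 57 + 54 + 47 + 51 + 46 + 42)/10 = 50.8000
Numerator Σ_{t=1}^{9}(y_t−ȳ)(y_{t+1}−ȳ) = 62.9600
Denominator Σ(y_t−ȳ)² = 247.6000
r_1 = 62.9600 / 247.6000 = 0.254

0.254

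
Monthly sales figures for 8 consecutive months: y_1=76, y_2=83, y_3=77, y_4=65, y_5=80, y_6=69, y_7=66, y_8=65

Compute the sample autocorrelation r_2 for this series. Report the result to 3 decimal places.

Mean ȳ = (76 + 83 + 77 + 65 + 80 + 69 + 66 + 65)/8 = 72.6250
Deviations from mean: 3.3750, 10.3750, 4.3750, -7.6250, 7.3750, -3.6250, -6.6250, -7.6250
Σ(y_t−ȳ)(y_{t+2}−ȳ) = (14.7656) + (-79.1094) + (32.2656) + (27.6406) + (-48.8594) + (27.6406) = -25.6563
Denominator Σ(y_t−ȳ)² = 365.8750
r_2 = -25.6563 / 365.8750 = -0.070

-0.070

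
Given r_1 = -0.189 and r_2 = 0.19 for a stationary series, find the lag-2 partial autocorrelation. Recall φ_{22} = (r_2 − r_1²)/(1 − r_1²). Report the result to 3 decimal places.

φ_{22} = (r_2 − r_1²) / (1 − r_1²)
r_1² = (-0.189)² = 0.035721
Numerator = 0.19 − 0.0357 = 0.1543; denominator = 1 − 0.0357 = 0.9643
φ_{22} = 0.1543 / 0.9643 = 0.160

0.160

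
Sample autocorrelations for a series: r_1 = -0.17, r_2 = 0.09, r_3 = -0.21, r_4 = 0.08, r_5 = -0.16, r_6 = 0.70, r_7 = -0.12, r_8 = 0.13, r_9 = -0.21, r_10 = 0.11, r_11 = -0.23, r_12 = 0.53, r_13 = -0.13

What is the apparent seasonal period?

6

The largest autocorrelation is r_6 = 0.70, with a weaker echo at lag 12 (0.53); the remaining lags stay at or below 0.13.
The dominant spike at lag 6 indicates a seasonal period of 6.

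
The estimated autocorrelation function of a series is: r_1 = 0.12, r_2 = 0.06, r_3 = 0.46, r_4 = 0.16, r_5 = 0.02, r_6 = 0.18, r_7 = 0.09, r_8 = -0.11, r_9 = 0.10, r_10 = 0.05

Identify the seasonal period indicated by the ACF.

The largest autocorrelation is r_3 = 0.46, with a weaker echo at lag 6 (0.18); the remaining lags stay at or below 0.16.
The dominant spike at lag 3 indicates a seasonal period of 3.

3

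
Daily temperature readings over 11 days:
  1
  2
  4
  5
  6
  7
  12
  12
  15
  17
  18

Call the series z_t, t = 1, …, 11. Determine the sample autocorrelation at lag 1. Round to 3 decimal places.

Mean z̄ = (1 + 2 + 4 + 5 + 6 + 7 + 12 + 12 + 15 + 17 + 18)/11 = 9.0000
Numerator Σ_{t=1}^{10}(z_t−z̄)(z_{t+1}−z̄) = 270.0000
Denominator Σ(z_t−z̄)² = 366.0000
r_1 = 270.0000 / 366.0000 = 0.738

0.738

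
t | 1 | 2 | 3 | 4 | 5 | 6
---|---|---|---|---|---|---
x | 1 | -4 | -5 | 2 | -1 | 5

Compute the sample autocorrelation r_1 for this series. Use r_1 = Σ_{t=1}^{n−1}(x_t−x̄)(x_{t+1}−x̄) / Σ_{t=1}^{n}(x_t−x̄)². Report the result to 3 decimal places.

Mean x̄ = (1 − 4 − 5 + 2 − 1 + 5)/6 = -0.3333
Deviations from mean: 1.3333, -3.6667, -4.6667, 2.3333, -0.6667, 5.3333
Numerator Σ_{t=1}^{5}(x_t−x̄)(x_{t+1}−x̄) = -3.7778
Denominator Σ(x_t−x̄)² = 71.3333
r_1 = -3.7778 / 71.3333 = -0.053

-0.053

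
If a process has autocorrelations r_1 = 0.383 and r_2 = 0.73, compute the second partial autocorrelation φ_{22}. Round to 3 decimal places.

0.684

φ_{22} = (r_2 − r_1²) / (1 − r_1²)
r_1² = (0.383)² = 0.146689
Numerator = 0.73 − 0.1467 = 0.5833; denominator = 1 − 0.1467 = 0.8533
φ_{22} = 0.5833 / 0.8533 = 0.684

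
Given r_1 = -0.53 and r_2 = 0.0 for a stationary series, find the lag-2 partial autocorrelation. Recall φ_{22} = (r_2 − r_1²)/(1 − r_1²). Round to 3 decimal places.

-0.391

φ_{22} = (r_2 − r_1²) / (1 − r_1²)
r_1² = (-0.53)² = 0.2809
Numerator = 0.0 − 0.2809 = -0.2809; denominator = 1 − 0.2809 = 0.7191
φ_{22} = -0.2809 / 0.7191 = -0.391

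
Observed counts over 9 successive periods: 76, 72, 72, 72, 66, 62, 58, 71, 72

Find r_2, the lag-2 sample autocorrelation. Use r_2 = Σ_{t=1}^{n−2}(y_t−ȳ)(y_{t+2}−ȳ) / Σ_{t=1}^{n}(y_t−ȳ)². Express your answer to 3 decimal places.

Mean ȳ = (76 + 72 + 72 + 72 + 66 + 62 + 58 + 71 + 72)/9 = 69.0000
Numerator Σ_{t=1}^{7}(y_t−ȳ)(y_{t+2}−ȳ) = -14.0000
Denominator Σ(y_t−ȳ)² = 268.0000
r_2 = -14.0000 / 268.0000 = -0.052

-0.052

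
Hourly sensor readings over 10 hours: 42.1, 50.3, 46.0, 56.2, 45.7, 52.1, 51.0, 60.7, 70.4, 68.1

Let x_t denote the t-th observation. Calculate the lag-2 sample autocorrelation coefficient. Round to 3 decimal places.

Mean x̄ = (42.1 + 50.3 + 46.0 + 56.2 + 45.7 + 52.1 + 51.0 + 60.7 + 70.4 + 68.1)/10 = 54.2600
Numerator Σ_{t=1}^{8}(x_t−x̄)(x_{t+2}−x̄) = 209.7828
Denominator Σ(x_t−x̄)² = 817.6240
r_2 = 209.7828 / 817.6240 = 0.257

0.257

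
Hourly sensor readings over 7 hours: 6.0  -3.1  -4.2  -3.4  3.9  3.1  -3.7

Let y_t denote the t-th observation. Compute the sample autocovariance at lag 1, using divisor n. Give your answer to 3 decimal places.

Mean ȳ = (6.0 − 3.1 − 4.2 − 3.4 + 3.9 + 3.1 − 3.7)/7 = -0.2000
Σ_{t=1}^{6}(y_t−ȳ)(y_{t+1}−ȳ) = -4.7200
γ_1 = -4.7200 / 7 = -0.674

-0.674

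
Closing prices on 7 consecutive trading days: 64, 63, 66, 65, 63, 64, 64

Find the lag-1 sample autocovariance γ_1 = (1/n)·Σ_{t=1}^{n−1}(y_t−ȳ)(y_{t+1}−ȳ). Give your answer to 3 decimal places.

-0.166

Mean ȳ = (64 + 63 + 66 + 65 + 63 + 64 + 64)/7 = 64.1429
Σ_{t=1}^{6}(y_t−ȳ)(y_{t+1}−ȳ) = -1.1633
γ_1 = -1.1633 / 7 = -0.166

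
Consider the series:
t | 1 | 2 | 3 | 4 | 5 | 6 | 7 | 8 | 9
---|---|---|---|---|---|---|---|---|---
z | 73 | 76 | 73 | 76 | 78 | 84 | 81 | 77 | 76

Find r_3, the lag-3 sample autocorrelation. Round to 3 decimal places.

Mean z̄ = (73 + 76 + 73 + 76 + 78 + 84 + 81 + 77 + 76)/9 = 77.1111
Σ(z_t−z̄)(z_{t+3}−z̄) = (4.5679) + (-0.9877) + (-28.3210) + (-4.3210) + (-0.0988) + (-7.6543) = -36.8148
Denominator Σ(z_t−z̄)² = 100.8889
r_3 = -36.8148 / 100.8889 = -0.365

-0.365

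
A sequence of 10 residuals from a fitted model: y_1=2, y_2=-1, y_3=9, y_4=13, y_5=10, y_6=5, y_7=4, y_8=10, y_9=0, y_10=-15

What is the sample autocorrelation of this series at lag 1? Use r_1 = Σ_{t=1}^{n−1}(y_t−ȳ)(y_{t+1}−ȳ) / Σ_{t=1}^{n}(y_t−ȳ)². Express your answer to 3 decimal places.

Mean ȳ = (2 − 1 + 9 + 13 + 10 + 5 + 4 + 10 + 0 − 15)/10 = 3.7000
Numerator Σ_{t=1}^{9}(y_t−ȳ)(y_{t+1}−ȳ) = 147.3100
Denominator Σ(y_t−ȳ)² = 584.1000
r_1 = 147.3100 / 584.1000 = 0.252

0.252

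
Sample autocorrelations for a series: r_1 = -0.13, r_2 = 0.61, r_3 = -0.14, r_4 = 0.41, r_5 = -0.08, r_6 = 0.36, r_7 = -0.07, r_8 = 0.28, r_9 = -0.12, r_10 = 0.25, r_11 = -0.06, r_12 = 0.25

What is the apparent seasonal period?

The largest autocorrelation is r_2 = 0.61, with weaker echoes at lags 4 (0.41), 6 (0.36), 8 (0.28), 10 (0.25) and 12 (0.25); the remaining lags stay at or below -0.06.
The dominant spike at lag 2 indicates a seasonal period of 2.

2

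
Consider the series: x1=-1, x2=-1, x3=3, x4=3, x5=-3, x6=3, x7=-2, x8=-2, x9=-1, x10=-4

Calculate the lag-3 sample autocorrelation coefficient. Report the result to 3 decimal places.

Mean x̄ = (-1 − 1 + 3 + 3 − 3 + 3 − 2 − 2 − 1 − 4)/10 = -0.5000
Numerator Σ_{t=1}^{7}(x_t−x̄)(x_{t+3}−x̄) = 13.7500
Denominator Σ(x_t−x̄)² = 60.5000
r_3 = 13.7500 / 60.5000 = 0.227

0.227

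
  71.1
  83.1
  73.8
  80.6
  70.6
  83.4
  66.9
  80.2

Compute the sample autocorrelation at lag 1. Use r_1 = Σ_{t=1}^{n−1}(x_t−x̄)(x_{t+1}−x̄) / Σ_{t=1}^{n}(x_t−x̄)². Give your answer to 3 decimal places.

Mean x̄ = (71.1 + 83.1 + 73.8 + 80.6 + 70.6 + 83.4 + 66.9 + 80.2)/8 = 76.2125
Deviations from mean: -5.1125, 6.8875, -2.4125, 4.3875, -5.6125, 7.1875, -9.3125, 3.9875
Numerator Σ_{t=1}^{7}(x_t−x̄)(x_{t+1}−x̄) = -231.4452
Denominator Σ(x_t−x̄)² = 284.4288
r_1 = -231.4452 / 284.4288 = -0.814

-0.814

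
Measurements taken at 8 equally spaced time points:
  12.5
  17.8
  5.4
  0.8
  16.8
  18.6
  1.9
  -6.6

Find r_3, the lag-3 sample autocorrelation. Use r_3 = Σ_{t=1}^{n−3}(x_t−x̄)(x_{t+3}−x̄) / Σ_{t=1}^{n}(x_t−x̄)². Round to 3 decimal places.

-0.097

Mean x̄ = (12.5 + 17.8 + 5.4 + 0.8 + 16.8 + 18.6 + 1.9 − 6.6)/8 = 8.4000
Deviations from mean: 4.1000, 9.4000, -3.0000, -7.6000, 8.4000, 10.2000, -6.5000, -15.0000
Numerator Σ_{t=1}^{5}(x_t−x̄)(x_{t+3}−x̄) = -59.4000
Denominator Σ(x_t−x̄)² = 613.7800
r_3 = -59.4000 / 613.7800 = -0.097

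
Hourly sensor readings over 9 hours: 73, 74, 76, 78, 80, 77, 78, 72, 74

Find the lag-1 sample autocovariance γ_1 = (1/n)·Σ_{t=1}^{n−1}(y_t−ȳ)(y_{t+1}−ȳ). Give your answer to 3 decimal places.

Mean ȳ = (73 + 74 + 76 + 78 + 80 + 77 + 78 + 72 + 74)/9 = 75.7778
Σ_{t=1}^{8}(y_t−ȳ)(y_{t+1}−ȳ) = 20.6173
γ_1 = 20.6173 / 9 = 2.291

2.291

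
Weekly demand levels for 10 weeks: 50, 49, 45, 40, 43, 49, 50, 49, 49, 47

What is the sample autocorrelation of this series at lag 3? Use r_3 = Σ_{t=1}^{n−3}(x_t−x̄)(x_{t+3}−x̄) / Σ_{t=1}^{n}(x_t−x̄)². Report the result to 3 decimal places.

-0.558

Mean x̄ = (50 + 49 + 45 + 40 + 43 + 49 + 50 + 49 + 49 + 47)/10 = 47.1000
Numerator Σ_{t=1}^{7}(x_t−x̄)(x_{t+3}−x̄) = -57.4300
Denominator Σ(x_t−x̄)² = 102.9000
r_3 = -57.4300 / 102.9000 = -0.558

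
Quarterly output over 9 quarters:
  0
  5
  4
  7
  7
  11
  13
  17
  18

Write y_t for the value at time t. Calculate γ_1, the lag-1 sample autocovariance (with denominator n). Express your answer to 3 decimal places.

19.764

Mean ȳ = (0 + 5 + 4 + 7 + 7 + 11 + 13 + 17 + 18)/9 = 9.1111
Σ_{t=1}^{8}(y_t−ȳ)(y_{t+1}−ȳ) = 177.8765
γ_1 = 177.8765 / 9 = 19.764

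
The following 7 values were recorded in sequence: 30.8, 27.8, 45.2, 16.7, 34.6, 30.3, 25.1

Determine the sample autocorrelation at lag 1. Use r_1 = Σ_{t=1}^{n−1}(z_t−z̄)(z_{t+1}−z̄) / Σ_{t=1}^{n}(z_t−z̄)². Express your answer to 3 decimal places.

-0.652

Mean z̄ = (30.8 + 27.8 + 45.2 + 16.7 + 34.6 + 30.3 + 25.1)/7 = 30.0714
Σ(z_t−z̄)(z_{t+1}−z̄) = (-1.6549) + (-34.3635) + (-202.2906) + (-60.5535) + (1.0351) + (-1.1363) = -298.9637
Denominator Σ(z_t−z̄)² = 458.6343
r_1 = -298.9637 / 458.6343 = -0.652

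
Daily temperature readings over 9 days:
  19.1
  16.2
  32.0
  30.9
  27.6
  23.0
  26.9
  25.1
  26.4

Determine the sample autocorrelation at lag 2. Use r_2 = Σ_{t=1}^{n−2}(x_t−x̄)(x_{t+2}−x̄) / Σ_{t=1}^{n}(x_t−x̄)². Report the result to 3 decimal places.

-0.393

Mean x̄ = (19.1 + 16.2 + 32.0 + 30.9 + 27.6 + 23.0 + 26.9 + 25.1 + 26.4)/9 = 25.2444
Σ(x_t−x̄)(x_{t+2}−x̄) = (-41.5091) + (-51.1514) + (15.9131) + (-12.6936) + (3.8998) + (0.3242) + (1.9131) = -83.3040
Denominator Σ(x_t−x̄)² = 211.8622
r_2 = -83.3040 / 211.8622 = -0.393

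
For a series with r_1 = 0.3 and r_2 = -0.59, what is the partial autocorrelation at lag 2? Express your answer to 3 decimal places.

φ_{22} = (r_2 − r_1²) / (1 − r_1²)
r_1² = (0.3)² = 0.09
Numerator = -0.59 − 0.0900 = -0.6800; denominator = 1 − 0.0900 = 0.9100
φ_{22} = -0.6800 / 0.9100 = -0.747

-0.747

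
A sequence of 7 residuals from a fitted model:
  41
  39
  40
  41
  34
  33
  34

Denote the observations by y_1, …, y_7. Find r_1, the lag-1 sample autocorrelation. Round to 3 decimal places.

Mean ȳ = (41 + 39 + 40 + 41 + 34 + 33 + 34)/7 = 37.4286
Deviations from mean: 3.5714, 1.5714, 2.5714, 3.5714, -3.4286, -4.4286, -3.4286
Numerator Σ_{t=1}^{6}(y_t−ȳ)(y_{t+1}−ȳ) = 36.9592
Denominator Σ(y_t−ȳ)² = 77.7143
r_1 = 36.9592 / 77.7143 = 0.476

0.476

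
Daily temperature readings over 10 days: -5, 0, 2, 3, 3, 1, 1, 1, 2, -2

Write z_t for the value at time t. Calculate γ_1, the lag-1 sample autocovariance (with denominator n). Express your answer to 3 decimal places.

0.984

Mean z̄ = (-5 + 0 + 2 + 3 + 3 + 1 + 1 + 1 + 2 − 2)/10 = 0.6000
Σ_{t=1}^{9}(z_t−z̄)(z_{t+1}−z̄) = 9.8400
γ_1 = 9.8400 / 10 = 0.984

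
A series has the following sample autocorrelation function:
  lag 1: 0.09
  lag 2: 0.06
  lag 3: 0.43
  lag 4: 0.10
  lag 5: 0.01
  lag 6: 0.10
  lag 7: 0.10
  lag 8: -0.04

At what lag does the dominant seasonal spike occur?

The largest autocorrelation is r_3 = 0.43; the remaining lags stay at or below 0.10.
The dominant spike at lag 3 indicates a seasonal period of 3.

3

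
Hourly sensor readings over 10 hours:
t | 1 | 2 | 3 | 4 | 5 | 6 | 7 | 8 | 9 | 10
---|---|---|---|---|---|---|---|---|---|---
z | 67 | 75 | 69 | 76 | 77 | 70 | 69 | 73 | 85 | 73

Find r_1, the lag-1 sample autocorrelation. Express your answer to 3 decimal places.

-0.097

Mean z̄ = (67 + 75 + 69 + 76 + 77 + 70 + 69 + 73 + 85 + 73)/10 = 73.4000
Numerator Σ_{t=1}^{9}(z_t−z̄)(z_{t+1}−z̄) = -24.1600
Denominator Σ(z_t−z̄)² = 248.4000
r_1 = -24.1600 / 248.4000 = -0.097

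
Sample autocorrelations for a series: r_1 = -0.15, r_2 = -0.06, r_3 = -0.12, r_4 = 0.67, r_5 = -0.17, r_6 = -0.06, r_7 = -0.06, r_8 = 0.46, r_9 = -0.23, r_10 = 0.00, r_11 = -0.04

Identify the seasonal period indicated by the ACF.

The largest autocorrelation is r_4 = 0.67, with a weaker echo at lag 8 (0.46); the remaining lags stay at or below 0.00.
The dominant spike at lag 4 indicates a seasonal period of 4.

4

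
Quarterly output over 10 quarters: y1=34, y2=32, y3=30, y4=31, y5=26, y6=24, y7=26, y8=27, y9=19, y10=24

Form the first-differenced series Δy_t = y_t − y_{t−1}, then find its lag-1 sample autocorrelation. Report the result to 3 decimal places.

-0.485

First differences Δy: -2, -2, 1, -5, -2, 2, 1, -8, 5
Mean of differences = -1.1111
Numerator Σ(Δy_t−Δȳ)(Δy_{t+1}−Δȳ) = -58.6790
Denominator Σ(Δy_t−Δȳ)² = 120.8889
r_1(Δy) = -58.6790 / 120.8889 = -0.485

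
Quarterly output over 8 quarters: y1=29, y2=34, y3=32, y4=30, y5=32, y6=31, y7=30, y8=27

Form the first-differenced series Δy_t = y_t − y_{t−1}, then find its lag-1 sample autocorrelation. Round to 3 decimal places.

-0.194

First differences Δy: 5, -2, -2, 2, -1, -1, -3
Mean of differences = -0.2857
Numerator Σ(Δy_t−Δȳ)(Δy_{t+1}−Δȳ) = -9.2245
Denominator Σ(Δy_t−Δȳ)² = 47.4286
r_1(Δy) = -9.2245 / 47.4286 = -0.194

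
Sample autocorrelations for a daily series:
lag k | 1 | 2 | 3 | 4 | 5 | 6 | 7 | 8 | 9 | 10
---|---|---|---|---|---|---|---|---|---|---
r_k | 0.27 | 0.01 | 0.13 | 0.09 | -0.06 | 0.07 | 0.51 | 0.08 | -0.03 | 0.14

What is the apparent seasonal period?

7

The largest autocorrelation is r_7 = 0.51; the remaining lags stay at or below 0.27. The elevated value at lag 1 (0.27), dropping to 0.01 at lag 2, reflects decaying short-term dependence rather than seasonality.
The dominant spike at lag 7 indicates a seasonal period of 7.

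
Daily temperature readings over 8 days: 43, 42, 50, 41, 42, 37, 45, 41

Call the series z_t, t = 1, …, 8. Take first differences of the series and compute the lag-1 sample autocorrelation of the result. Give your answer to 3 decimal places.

First differences Δz: -1, 8, -9, 1, -5, 8, -4
Mean of differences = -0.2857
Numerator Σ(Δz_t−Δz̄)(Δz_{t+1}−Δz̄) = -165.2245
Denominator Σ(Δz_t−Δz̄)² = 251.4286
r_1(Δz) = -165.2245 / 251.4286 = -0.657

-0.657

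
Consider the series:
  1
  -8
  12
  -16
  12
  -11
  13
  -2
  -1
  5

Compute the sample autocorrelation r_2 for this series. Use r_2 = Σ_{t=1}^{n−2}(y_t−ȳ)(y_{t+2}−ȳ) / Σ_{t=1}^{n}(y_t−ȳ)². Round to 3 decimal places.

Mean ȳ = (1 − 8 + 12 − 16 + 12 − 11 + 13 − 2 − 1 + 5)/10 = 0.5000
Numerator Σ_{t=1}^{8}(y_t−ȳ)(y_{t+2}−ȳ) = 610.5000
Denominator Σ(y_t−ȳ)² = 926.5000
r_2 = 610.5000 / 926.5000 = 0.659

0.659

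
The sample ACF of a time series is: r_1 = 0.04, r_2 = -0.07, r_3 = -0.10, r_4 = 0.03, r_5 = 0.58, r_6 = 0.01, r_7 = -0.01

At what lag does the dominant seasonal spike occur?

The largest autocorrelation is r_5 = 0.58; the remaining lags stay at or below 0.04.
The dominant spike at lag 5 indicates a seasonal period of 5.

5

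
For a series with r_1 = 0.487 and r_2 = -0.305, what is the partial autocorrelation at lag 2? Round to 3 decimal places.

-0.711

φ_{22} = (r_2 − r_1²) / (1 − r_1²)
r_1² = (0.487)² = 0.237169
Numerator = -0.305 − 0.2372 = -0.5422; denominator = 1 − 0.2372 = 0.7628
φ_{22} = -0.5422 / 0.7628 = -0.711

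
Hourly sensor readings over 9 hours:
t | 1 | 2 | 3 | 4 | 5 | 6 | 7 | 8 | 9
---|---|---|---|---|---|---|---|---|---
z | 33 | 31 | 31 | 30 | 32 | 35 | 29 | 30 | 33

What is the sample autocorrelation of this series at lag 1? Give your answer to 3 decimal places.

-0.208

Mean z̄ = (33 + 31 + 31 + 30 + 32 + 35 + 29 + 30 + 33)/9 = 31.5556
Numerator Σ_{t=1}^{8}(z_t−z̄)(z_{t+1}−z̄) = -5.8642
Denominator Σ(z_t−z̄)² = 28.2222
r_1 = -5.8642 / 28.2222 = -0.208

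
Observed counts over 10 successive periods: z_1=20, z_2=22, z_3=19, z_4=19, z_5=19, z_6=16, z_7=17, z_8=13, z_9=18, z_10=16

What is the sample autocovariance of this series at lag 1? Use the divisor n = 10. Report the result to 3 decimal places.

Mean z̄ = (20 + 22 + 19 + 19 + 19 + 16 + 17 + 13 + 18 + 16)/10 = 17.9000
Σ_{t=1}^{9}(z_t−z̄)(z_{t+1}−z̄) = 18.8900
γ_1 = 18.8900 / 10 = 1.889

1.889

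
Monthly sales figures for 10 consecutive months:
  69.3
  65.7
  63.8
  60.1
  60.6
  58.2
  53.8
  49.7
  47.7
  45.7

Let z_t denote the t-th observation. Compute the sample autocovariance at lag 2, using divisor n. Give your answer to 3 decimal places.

22.842

Mean z̄ = (69.3 + 65.7 + 63.8 + 60.1 + 60.6 + 58.2 + 53.8 + 49.7 + 47.7 + 45.7)/10 = 57.4600
Σ_{t=1}^{8}(z_t−z̄)(z_{t+2}−z̄) = 228.4248
γ_2 = 228.4248 / 10 = 22.842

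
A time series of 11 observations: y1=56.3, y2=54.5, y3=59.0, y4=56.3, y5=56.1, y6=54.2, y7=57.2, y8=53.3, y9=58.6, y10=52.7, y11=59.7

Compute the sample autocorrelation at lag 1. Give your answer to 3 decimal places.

Mean ȳ = (56.3 + 54.5 + 59.0 + 56.3 + 56.1 + 54.2 + 57.2 + 53.3 + 58.6 + 52.7 + 59.7)/11 = 56.1727
Numerator Σ_{t=1}^{10}(y_t−ȳ)(y_{t+1}−ȳ) = -37.0771
Denominator Σ(y_t−ȳ)² = 54.4218
r_1 = -37.0771 / 54.4218 = -0.681

-0.681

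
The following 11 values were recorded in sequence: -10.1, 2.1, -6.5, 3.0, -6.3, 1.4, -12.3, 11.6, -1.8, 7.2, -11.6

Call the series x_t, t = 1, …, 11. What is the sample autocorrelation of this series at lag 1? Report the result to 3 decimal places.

Mean x̄ = (-10.1 + 2.1 − 6.5 + 3.0 − 6.3 + 1.4 − 12.3 + 11.6 − 1.8 + 7.2 − 11.6)/11 = -2.1182
Numerator Σ_{t=1}^{10}(x_t−x̄)(x_{t+1}−x̄) = -367.2158
Denominator Σ(x_t−x̄)² = 625.4564
r_1 = -367.2158 / 625.4564 = -0.587

-0.587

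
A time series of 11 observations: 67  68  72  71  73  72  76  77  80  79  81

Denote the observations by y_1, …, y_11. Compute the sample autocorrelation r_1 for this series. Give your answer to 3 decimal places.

Mean ȳ = (67 + 68 + 72 + 71 + 73 + 72 + 76 + 77 + 80 + 79 + 81)/11 = 74.1818
Numerator Σ_{t=1}^{10}(y_t−ȳ)(y_{t+1}−ȳ) = 149.6033
Denominator Σ(y_t−ȳ)² = 225.6364
r_1 = 149.6033 / 225.6364 = 0.663

0.663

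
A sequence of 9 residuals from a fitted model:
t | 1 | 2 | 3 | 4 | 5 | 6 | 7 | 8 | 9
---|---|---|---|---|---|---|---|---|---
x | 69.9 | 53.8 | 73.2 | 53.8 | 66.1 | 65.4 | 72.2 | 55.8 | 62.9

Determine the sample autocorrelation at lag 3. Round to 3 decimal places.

-0.370

Mean x̄ = (69.9 + 53.8 + 73.2 + 53.8 + 66.1 + 65.4 + 72.2 + 55.8 + 62.9)/9 = 63.6778
Numerator Σ_{t=1}^{6}(x_t−x̄)(x_{t+3}−x̄) = -173.5904
Denominator Σ(x_t−x̄)² = 468.6556
r_3 = -173.5904 / 468.6556 = -0.370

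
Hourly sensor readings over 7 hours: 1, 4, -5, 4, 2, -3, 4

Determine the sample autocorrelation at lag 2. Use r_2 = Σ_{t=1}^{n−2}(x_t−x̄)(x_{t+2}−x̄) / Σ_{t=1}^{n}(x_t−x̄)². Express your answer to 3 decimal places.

-0.075

Mean x̄ = (1 + 4 − 5 + 4 + 2 − 3 + 4)/7 = 1.0000
Deviations from mean: 0.0000, 3.0000, -6.0000, 3.0000, 1.0000, -4.0000, 3.0000
Numerator Σ_{t=1}^{5}(x_t−x̄)(x_{t+2}−x̄) = -6.0000
Denominator Σ(x_t−x̄)² = 80.0000
r_2 = -6.0000 / 80.0000 = -0.075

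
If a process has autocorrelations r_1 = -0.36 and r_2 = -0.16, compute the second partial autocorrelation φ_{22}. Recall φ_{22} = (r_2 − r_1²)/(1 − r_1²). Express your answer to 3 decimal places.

φ_{22} = (r_2 − r_1²) / (1 − r_1²)
r_1² = (-0.36)² = 0.1296
Numerator = -0.16 − 0.1296 = -0.2896; denominator = 1 − 0.1296 = 0.8704
φ_{22} = -0.2896 / 0.8704 = -0.333

-0.333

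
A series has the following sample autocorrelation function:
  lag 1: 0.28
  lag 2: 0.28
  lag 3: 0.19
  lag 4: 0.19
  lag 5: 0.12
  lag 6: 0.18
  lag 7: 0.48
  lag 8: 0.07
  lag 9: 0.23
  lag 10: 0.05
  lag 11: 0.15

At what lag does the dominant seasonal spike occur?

7

The largest autocorrelation is r_7 = 0.48; the remaining lags stay at or below 0.28.
The dominant spike at lag 7 indicates a seasonal period of 7.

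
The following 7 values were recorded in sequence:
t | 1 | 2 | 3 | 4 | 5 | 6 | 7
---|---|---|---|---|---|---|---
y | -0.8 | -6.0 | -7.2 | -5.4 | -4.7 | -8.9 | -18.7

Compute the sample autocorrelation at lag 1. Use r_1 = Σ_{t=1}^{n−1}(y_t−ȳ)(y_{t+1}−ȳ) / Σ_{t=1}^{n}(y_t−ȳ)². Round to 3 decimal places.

Mean ȳ = (-0.8 − 6.0 − 7.2 − 5.4 − 4.7 − 8.9 − 18.7)/7 = -7.3857
Deviations from mean: 6.5857, 1.3857, 0.1857, 1.9857, 2.6857, -1.5143, -11.3143
Numerator Σ_{t=1}^{6}(y_t−ȳ)(y_{t+1}−ȳ) = 28.1512
Denominator Σ(y_t−ȳ)² = 186.7886
r_1 = 28.1512 / 186.7886 = 0.151

0.151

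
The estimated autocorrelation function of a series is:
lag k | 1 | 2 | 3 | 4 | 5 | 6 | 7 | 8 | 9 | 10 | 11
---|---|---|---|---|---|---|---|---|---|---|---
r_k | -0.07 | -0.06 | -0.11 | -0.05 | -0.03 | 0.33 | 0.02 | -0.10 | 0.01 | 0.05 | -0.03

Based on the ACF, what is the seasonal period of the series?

The largest autocorrelation is r_6 = 0.33; the remaining lags stay at or below 0.05.
The dominant spike at lag 6 indicates a seasonal period of 6.

6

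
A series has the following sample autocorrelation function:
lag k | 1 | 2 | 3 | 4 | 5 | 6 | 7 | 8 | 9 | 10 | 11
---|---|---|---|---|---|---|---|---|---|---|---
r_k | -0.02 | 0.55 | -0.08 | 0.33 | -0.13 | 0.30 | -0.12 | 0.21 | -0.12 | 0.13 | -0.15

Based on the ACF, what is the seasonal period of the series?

2

The largest autocorrelation is r_2 = 0.55, with weaker echoes at lags 4 (0.33), 6 (0.30) and 8 (0.21); the remaining lags stay at or below 0.13.
The dominant spike at lag 2 indicates a seasonal period of 2.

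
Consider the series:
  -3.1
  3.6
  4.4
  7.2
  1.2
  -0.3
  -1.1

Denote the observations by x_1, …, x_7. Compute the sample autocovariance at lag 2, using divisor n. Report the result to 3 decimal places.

Mean x̄ = (-3.1 + 3.6 + 4.4 + 7.2 + 1.2 − 0.3 − 1.1)/7 = 1.7000
Σ_{t=1}^{5}(x_t−x̄)(x_{t+2}−x̄) = -13.4600
γ_2 = -13.4600 / 7 = -1.923

-1.923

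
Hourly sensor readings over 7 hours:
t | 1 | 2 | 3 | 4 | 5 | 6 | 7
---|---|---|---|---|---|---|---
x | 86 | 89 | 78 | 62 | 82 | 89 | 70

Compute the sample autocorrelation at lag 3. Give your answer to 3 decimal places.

0.097

Mean x̄ = (86 + 89 + 78 + 62 + 82 + 89 + 70)/7 = 79.4286
Σ(x_t−x̄)(x_{t+3}−x̄) = (-114.5306) + (24.6122) + (-13.6735) + (164.3265) = 60.7347
Denominator Σ(x_t−x̄)² = 627.7143
r_3 = 60.7347 / 627.7143 = 0.097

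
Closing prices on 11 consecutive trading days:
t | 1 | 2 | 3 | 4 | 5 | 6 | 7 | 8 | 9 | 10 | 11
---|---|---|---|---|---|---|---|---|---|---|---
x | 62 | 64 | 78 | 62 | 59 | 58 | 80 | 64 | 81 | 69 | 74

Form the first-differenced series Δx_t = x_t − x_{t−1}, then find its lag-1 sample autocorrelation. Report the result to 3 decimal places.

First differences Δx: 2, 14, -16, -3, -1, 22, -16, 17, -12, 5
Mean of differences = 1.2000
Numerator Σ(Δx_t−Δx̄)(Δx_{t+1}−Δx̄) = -1062.4400
Denominator Σ(Δx_t−Δx̄)² = 1649.6000
r_1(Δx) = -1062.4400 / 1649.6000 = -0.644

-0.644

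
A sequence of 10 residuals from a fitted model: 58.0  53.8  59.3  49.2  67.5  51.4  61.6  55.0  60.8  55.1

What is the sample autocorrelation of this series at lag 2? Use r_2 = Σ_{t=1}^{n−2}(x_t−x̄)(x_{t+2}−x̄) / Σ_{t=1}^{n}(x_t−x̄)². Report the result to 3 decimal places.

0.670

Mean x̄ = (58.0 + 53.8 + 59.3 + 49.2 + 67.5 + 51.4 + 61.6 + 55.0 + 60.8 + 55.1)/10 = 57.1700
Numerator Σ_{t=1}^{8}(x_t−x̄)(x_{t+2}−x̄) = 175.4722
Denominator Σ(x_t−x̄)² = 261.9010
r_2 = 175.4722 / 261.9010 = 0.670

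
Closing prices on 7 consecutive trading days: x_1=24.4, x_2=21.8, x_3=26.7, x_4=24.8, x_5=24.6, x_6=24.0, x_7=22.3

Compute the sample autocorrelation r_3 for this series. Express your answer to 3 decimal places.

-0.152

Mean x̄ = (24.4 + 21.8 + 26.7 + 24.8 + 24.6 + 24.0 + 22.3)/7 = 24.0857
Σ(x_t−x̄)(x_{t+3}−x̄) = (0.2245) + (-1.1755) + (-0.2241) + (-1.2755) = -2.4506
Denominator Σ(x_t−x̄)² = 16.1286
r_3 = -2.4506 / 16.1286 = -0.152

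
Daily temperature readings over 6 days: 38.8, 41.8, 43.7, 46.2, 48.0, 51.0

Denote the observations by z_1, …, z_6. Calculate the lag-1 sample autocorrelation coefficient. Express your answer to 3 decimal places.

Mean z̄ = (38.8 + 41.8 + 43.7 + 46.2 + 48.0 + 51.0)/6 = 44.9167
Deviations from mean: -6.1167, -3.1167, -1.2167, 1.2833, 3.0833, 6.0833
Numerator Σ_{t=1}^{5}(z_t−z̄)(z_{t+1}−z̄) = 44.0081
Denominator Σ(z_t−z̄)² = 96.7683
r_1 = 44.0081 / 96.7683 = 0.455

0.455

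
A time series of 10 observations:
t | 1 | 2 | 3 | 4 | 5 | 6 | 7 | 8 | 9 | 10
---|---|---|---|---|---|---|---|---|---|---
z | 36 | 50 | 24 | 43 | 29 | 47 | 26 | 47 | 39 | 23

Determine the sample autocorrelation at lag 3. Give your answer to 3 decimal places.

Mean z̄ = (36 + 50 + 24 + 43 + 29 + 47 + 26 + 47 + 39 + 23)/10 = 36.4000
Numerator Σ_{t=1}^{7}(z_t−z̄)(z_{t+3}−z̄) = -214.8800
Denominator Σ(z_t−z̄)² = 956.4000
r_3 = -214.8800 / 956.4000 = -0.225

-0.225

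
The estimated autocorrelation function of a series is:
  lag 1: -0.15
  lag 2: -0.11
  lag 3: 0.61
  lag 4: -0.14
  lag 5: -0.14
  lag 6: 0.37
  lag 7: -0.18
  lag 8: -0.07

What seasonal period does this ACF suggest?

The largest autocorrelation is r_3 = 0.61, with a weaker echo at lag 6 (0.37); the remaining lags stay at or below -0.07.
The dominant spike at lag 3 indicates a seasonal period of 3.

3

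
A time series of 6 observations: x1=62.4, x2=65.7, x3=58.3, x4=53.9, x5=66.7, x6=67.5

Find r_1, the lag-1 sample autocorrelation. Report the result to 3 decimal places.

0.047

Mean x̄ = (62.4 + 65.7 + 58.3 + 53.9 + 66.7 + 67.5)/6 = 62.4167
Deviations from mean: -0.0167, 3.2833, -4.1167, -8.5167, 4.2833, 5.0833
Σ(x_t−x̄)(x_{t+1}−x̄) = (-0.0547) + (-13.5164) + (35.0603) + (-36.4797) + (21.7736) = 6.7831
Denominator Σ(x_t−x̄)² = 144.4483
r_1 = 6.7831 / 144.4483 = 0.047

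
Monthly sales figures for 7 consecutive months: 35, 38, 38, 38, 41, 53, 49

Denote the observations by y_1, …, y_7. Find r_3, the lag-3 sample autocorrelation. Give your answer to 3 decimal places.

-0.155

Mean ȳ = (35 + 38 + 38 + 38 + 41 + 53 + 49)/7 = 41.7143
Numerator Σ_{t=1}^{4}(y_t−ȳ)(y_{t+3}−ȳ) = -41.3878
Denominator Σ(y_t−ȳ)² = 267.4286
r_3 = -41.3878 / 267.4286 = -0.155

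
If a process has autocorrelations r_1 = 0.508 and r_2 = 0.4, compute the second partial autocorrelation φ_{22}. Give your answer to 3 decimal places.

φ_{22} = (r_2 − r_1²) / (1 − r_1²)
r_1² = (0.508)² = 0.258064
Numerator = 0.4 − 0.2581 = 0.1419; denominator = 1 − 0.2581 = 0.7419
φ_{22} = 0.1419 / 0.7419 = 0.191

0.191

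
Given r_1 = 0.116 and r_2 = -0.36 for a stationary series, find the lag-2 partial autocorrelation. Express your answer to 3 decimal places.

-0.379

φ_{22} = (r_2 − r_1²) / (1 − r_1²)
r_1² = (0.116)² = 0.013456
Numerator = -0.36 − 0.0135 = -0.3735; denominator = 1 − 0.0135 = 0.9865
φ_{22} = -0.3735 / 0.9865 = -0.379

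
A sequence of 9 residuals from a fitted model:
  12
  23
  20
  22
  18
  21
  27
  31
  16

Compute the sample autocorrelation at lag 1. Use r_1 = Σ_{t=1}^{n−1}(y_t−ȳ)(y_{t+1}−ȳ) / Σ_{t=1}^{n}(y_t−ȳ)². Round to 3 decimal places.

-0.061

Mean ȳ = (12 + 23 + 20 + 22 + 18 + 21 + 27 + 31 + 16)/9 = 21.1111
Numerator Σ_{t=1}^{8}(y_t−ȳ)(y_{t+1}−ȳ) = -15.6790
Denominator Σ(y_t−ȳ)² = 256.8889
r_1 = -15.6790 / 256.8889 = -0.061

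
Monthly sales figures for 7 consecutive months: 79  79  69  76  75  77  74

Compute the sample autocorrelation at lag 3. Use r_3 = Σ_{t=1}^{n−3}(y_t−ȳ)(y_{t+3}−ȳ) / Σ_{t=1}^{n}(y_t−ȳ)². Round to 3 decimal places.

Mean ȳ = (79 + 79 + 69 + 76 + 75 + 77 + 74)/7 = 75.5714
Σ(y_t−ȳ)(y_{t+3}−ȳ) = (1.4694) + (-1.9592) + (-9.3878) + (-0.6735) = -10.5510
Denominator Σ(y_t−ȳ)² = 71.7143
r_3 = -10.5510 / 71.7143 = -0.147

-0.147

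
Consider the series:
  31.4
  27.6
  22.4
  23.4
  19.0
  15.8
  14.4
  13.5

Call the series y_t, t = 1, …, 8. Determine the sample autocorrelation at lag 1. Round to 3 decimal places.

0.587

Mean ȳ = (31.4 + 27.6 + 22.4 + 23.4 + 19.0 + 15.8 + 14.4 + 13.5)/8 = 20.9375
Deviations from mean: 10.4625, 6.6625, 1.4625, 2.4625, -1.9375, -5.1375, -6.5375, -7.4375
Σ(y_t−ȳ)(y_{t+1}−ȳ) = (69.7064) + (9.7439) + (3.6014) + (-4.7711) + (9.9539) + (33.5864) + (48.6227) = 170.4436
Denominator Σ(y_t−ȳ)² = 290.2588
r_1 = 170.4436 / 290.2588 = 0.587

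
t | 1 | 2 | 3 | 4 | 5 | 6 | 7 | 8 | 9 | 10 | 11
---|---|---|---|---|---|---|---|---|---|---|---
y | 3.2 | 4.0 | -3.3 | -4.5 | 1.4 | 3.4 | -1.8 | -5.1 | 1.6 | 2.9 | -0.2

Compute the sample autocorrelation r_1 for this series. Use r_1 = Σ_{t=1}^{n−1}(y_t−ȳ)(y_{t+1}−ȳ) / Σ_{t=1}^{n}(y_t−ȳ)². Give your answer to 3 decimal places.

Mean ȳ = (3.2 + 4.0 − 3.3 − 4.5 + 1.4 + 3.4 − 1.8 − 5.1 + 1.6 + 2.9 − 0.2)/11 = 0.1455
Numerator Σ_{t=1}^{10}(y_t−ȳ)(y_{t+1}−ȳ) = 12.0525
Denominator Σ(y_t−ȳ)² = 110.9273
r_1 = 12.0525 / 110.9273 = 0.109

0.109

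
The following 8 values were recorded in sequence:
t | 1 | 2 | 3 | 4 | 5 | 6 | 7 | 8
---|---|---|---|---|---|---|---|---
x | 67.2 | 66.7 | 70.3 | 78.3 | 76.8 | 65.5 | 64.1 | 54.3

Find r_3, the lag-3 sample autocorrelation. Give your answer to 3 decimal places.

-0.460

Mean x̄ = (67.2 + 66.7 + 70.3 + 78.3 + 76.8 + 65.5 + 64.1 + 54.3)/8 = 67.9000
Numerator Σ_{t=1}^{5}(x_t−x̄)(x_{t+3}−x̄) = -184.2800
Denominator Σ(x_t−x̄)² = 400.2200
r_3 = -184.2800 / 400.2200 = -0.460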